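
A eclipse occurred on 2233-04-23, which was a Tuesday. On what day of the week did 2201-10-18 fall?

Sunday

Count forward from the earlier date (October 18, 2201) to the later (April 23, 2233):
From October 18, 2201 to October 18, 2232: 31 years, of which 8 contain a Feb 29 — 23×365 + 8×366 = 11323 days.
October 2232: 31 − 18 = 13 days remain.
Then November (30), December (31), January (31), February 2233 (28), March (31): 30 + 31 + 31 + 28 + 31 = 151 days.
April 1–23, 2233: 23 days.
Residual: 187 days.
Total: 11510 days.
11510 mod 7 = 2, so 2 days before Tuesday is Sunday.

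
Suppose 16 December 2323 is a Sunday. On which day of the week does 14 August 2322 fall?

Count forward from the earlier date (August 14, 2322) to the later (December 16, 2323):
August 2322: 31 − 14 = 17 days remain.
Then 15 full months totalling 456 days.
December 1–16, 2323: 16 days.
Total: 17 + 456 + 16 = 489 days.
489 mod 7 = 6, so 6 days before Sunday is Monday.

Monday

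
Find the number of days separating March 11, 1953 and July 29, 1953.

March 1953: 31 − 11 = 20 days remain.
Then April (30), May (31), June (30): 30 + 31 + 30 = 91 days.
July 1–29, 1953: 29 days.
Total: 20 + 91 + 29 = 140 days.

140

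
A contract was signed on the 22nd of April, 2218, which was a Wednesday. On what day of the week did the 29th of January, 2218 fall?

Thursday

Count forward from the earlier date (January 29, 2218) to the later (April 22, 2218):
January 2218: 31 − 29 = 2 days remain.
Then February 2218 (28), March (31): 28 + 31 = 59 days.
April 1–22, 2218: 22 days.
Total: 2 + 59 + 22 = 83 days.
83 mod 7 = 6, so 6 days before Wednesday is Thursday.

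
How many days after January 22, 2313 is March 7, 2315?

January 2313: 31 − 22 = 9 days remain.
Then 25 full months totalling 758 days.
March 1–7, 2315: 7 days.
Total: 9 + 758 + 7 = 774 days.

774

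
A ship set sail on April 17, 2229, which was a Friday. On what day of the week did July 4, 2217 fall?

Count forward from the earlier date (July 4, 2217) to the later (April 17, 2229):
Day-of-year of July 4, 2217: 185.
Day-of-year of April 17, 2229: 107.
2217 has 365 days, so 365 − 185 = 180 days remain in 2217.
Full years 2218–2228: 8 common + 3 leap = 8×365 + 3×366 = 4018 days.
Total: 180 + 4018 + 107 = 4305 days.
4305 is a multiple of 7, so July 4, 2217 falls on the same weekday: Friday.

Friday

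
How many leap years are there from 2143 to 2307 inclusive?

39

Years divisible by 4: 2144, 2148, …, 2304 — 41 in all.
Of these, 2200, 2300 are divisible by 100 but not 400, so not leap.
Leap years: 41 − 2 = 39.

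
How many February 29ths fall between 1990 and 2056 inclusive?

Years divisible by 4: 1992, 1996, …, 2056 — 17 in all.
2000 is divisible by 400, so still leap.
No century exceptions apply. Count: 17.

17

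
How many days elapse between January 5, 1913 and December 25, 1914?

719

Day-of-year of January 5, 1913: 5.
Day-of-year of December 25, 1914: 359.
1913 has 365 days, so 365 − 5 = 360 days remain in 1913.
Total: 360 + 359 = 719 days.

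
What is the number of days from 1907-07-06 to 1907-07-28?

Within July 1907: 28 − 6 = 22 days.

22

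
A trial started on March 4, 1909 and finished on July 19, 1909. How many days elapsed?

March 1909: 31 − 4 = 27 days remain.
Then April (30), May (31), June (30): 30 + 31 + 30 = 91 days.
July 1–19, 1909: 19 days.
Total: 27 + 91 + 19 = 137 days.

137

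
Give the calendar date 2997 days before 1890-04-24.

1882-02-08

Count 2997 days before April 24, 1890:
From February 8, 1882 to February 8, 1890: 8 years, of which 2 contain a Feb 29 — 6×365 + 2×366 = 2922 days.
February 1890: 28 − 8 = 20 days remain (1890 is not a leap year, so February has 28 days).
Then March (31): 31 days.
April 1–24, 1890: 24 days.
Residual: 75 days.
Total: 2997 days.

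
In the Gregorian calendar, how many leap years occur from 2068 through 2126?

14

Years divisible by 4: 2068, 2072, …, 2124 — 15 in all.
Of these, 2100 is divisible by 100 but not 400, so not leap.
Leap years: 15 − 1 = 14.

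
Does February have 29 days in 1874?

No

1874 is not a leap year.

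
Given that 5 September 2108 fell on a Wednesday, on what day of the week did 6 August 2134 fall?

Day-of-year of September 5, 2108: 249.
Day-of-year of August 6, 2134: 218.
2108 has 366 days, so 366 − 249 = 117 days remain in 2108.
Full years 2109–2133: 19 common + 6 leap = 19×365 + 6×366 = 9131 days.
Total: 117 + 9131 + 218 = 9466 days.
9466 mod 7 = 2, so 2 days after Wednesday is Friday.

Friday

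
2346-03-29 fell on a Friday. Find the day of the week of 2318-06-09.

Count forward from the earlier date (June 9, 2318) to the later (March 29, 2346):
From June 9, 2318 to June 9, 2345: 27 years, of which 7 contain a Feb 29 — 20×365 + 7×366 = 9862 days.
June 2345: 30 − 9 = 21 days remain.
Then July (31), August (31), September (30), October (31), November (30), December (31), January (31), February 2346 (28): 31 + 31 + 30 + 31 + 30 + 31 + 31 + 28 = 243 days.
March 1–29, 2346: 29 days.
Residual: 293 days.
Total: 10155 days.
10155 mod 7 = 5, so 5 days before Friday is Sunday.

Sunday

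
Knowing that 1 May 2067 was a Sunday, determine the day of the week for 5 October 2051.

Count forward from the earlier date (October 5, 2051) to the later (May 1, 2067):
Day-of-year of October 5, 2051: 278.
Day-of-year of May 1, 2067: 121.
2051 has 365 days, so 365 − 278 = 87 days remain in 2051.
Full years 2052–2066: 11 common + 4 leap = 11×365 + 4×366 = 5479 days.
Total: 87 + 5479 + 121 = 5687 days.
5687 mod 7 = 3, so 3 days before Sunday is Thursday.

Thursday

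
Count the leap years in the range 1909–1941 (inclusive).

Years divisible by 4 in [1909, 1941]: 1912, 1916, 1920, 1924, 1928, 1932, 1936, 1940.
No century exceptions apply. Count: 8.

8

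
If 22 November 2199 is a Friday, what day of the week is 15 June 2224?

Day-of-year of November 22, 2199: 326.
Day-of-year of June 15, 2224: 167.
2199 has 365 days, so 365 − 326 = 39 days remain in 2199.
Full years 2200–2223: 19 common + 5 leap = 19×365 + 5×366 = 8765 days.
Total: 39 + 8765 + 167 = 8971 days.
8971 mod 7 = 4, so 4 days after Friday is Tuesday.

Tuesday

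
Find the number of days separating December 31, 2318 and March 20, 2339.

From December 31, 2318 to December 31, 2338: 20 years, of which 5 contain a Feb 29 — 15×365 + 5×366 = 7305 days.
December 2338: 31 − 31 = 0 days remain.
Then January (31), February 2339 (28): 31 + 28 = 59 days.
March 1–20, 2339: 20 days.
Residual: 79 days.
Total: 7384 days.

7384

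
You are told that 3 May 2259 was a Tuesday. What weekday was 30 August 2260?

May 3, 2259 → May 3, 2260: 366 days (2260 is a leap year).
May 2260: 31 − 3 = 28 days remain.
Then June (30), July (31): 30 + 31 = 61 days.
August 1–30, 2260: 30 days.
Residual: 119 days.
Total: 485 days.
485 mod 7 = 2, so 2 days after Tuesday is Thursday.

Thursday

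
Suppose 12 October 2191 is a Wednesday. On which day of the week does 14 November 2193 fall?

October 12, 2191 → October 12, 2192: 366 days (2192 is a leap year).
October 12, 2192 → October 12, 2193: 365 days.
October 2193: 31 − 12 = 19 days remain.
November 1–14, 2193: 14 days.
Residual: 33 days.
Total: 764 days.
764 mod 7 = 1, so 1 day after Wednesday is Thursday.

Thursday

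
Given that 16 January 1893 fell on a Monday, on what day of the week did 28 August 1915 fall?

Day-of-year of January 16, 1893: 16.
Day-of-year of August 28, 1915: 240.
1893 has 365 days, so 365 − 16 = 349 days remain in 1893.
Full years 1894–1914: 17 common + 4 leap = 17×365 + 4×366 = 7669 days.
Total: 349 + 7669 + 240 = 8258 days.
8258 mod 7 = 5, so 5 days after Monday is Saturday.

Saturday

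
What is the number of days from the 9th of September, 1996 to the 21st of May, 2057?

Day-of-year of September 9, 1996: 253.
Day-of-year of May 21, 2057: 141.
1996 has 366 days, so 366 − 253 = 113 days remain in 1996.
Full years 1997–2056: 45 common + 15 leap = 45×365 + 15×366 = 21915 days.
Total: 113 + 21915 + 141 = 22169 days.

22169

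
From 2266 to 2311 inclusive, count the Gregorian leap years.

Years divisible by 4 in [2266, 2311]: 2268, 2272, 2276, 2280, 2284, 2288, 2292, 2296, 2300, 2304, 2308.
Of these, 2300 is divisible by 100 but not 400, so not leap.
Leap years: 11 − 1 = 10.

10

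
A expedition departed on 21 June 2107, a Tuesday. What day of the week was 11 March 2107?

Count forward from the earlier date (March 11, 2107) to the later (June 21, 2107):
March 2107: 31 − 11 = 20 days remain.
Then April (30), May (31): 30 + 31 = 61 days.
June 1–21, 2107: 21 days.
Total: 20 + 61 + 21 = 102 days.
102 mod 7 = 4, so 4 days before Tuesday is Friday.

Friday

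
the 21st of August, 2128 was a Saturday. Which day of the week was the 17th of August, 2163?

From August 21, 2128 to August 21, 2162: 34 years, of which 8 contain a Feb 29 — 26×365 + 8×366 = 12418 days.
August 2162: 31 − 21 = 10 days remain.
Then 11 full months totalling 334 days.
August 1–17, 2163: 17 days.
Residual: 361 days.
Total: 12779 days.
12779 mod 7 = 4, so 4 days after Saturday is Wednesday.

Wednesday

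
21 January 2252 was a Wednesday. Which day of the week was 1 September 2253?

Thursday

Day-of-year of January 21, 2252: 21.
Day-of-year of September 1, 2253: 244.
2252 has 366 days, so 366 − 21 = 345 days remain in 2252.
Total: 345 + 244 = 589 days.
589 mod 7 = 1, so 1 day after Wednesday is Thursday.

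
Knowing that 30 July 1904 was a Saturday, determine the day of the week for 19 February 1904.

Friday

Count forward from the earlier date (February 19, 1904) to the later (July 30, 1904):
February 1904: 29 − 19 = 10 days remain (1904 is a leap year, so February has 29 days).
Then March (31), April (30), May (31), June (30): 31 + 30 + 31 + 30 = 122 days.
July 1–30, 1904: 30 days.
Total: 10 + 122 + 30 = 162 days.
162 mod 7 = 1, so 1 day before Saturday is Friday.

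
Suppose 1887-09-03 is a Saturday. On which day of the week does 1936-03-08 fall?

Sunday

Day-of-year of September 3, 1887: 246.
Day-of-year of March 8, 1936: 68.
1887 has 365 days, so 365 − 246 = 119 days remain in 1887.
Full years 1888–1935: 37 common + 11 leap = 37×365 + 11×366 = 17531 days.
Total: 119 + 17531 + 68 = 17718 days.
17718 mod 7 = 1, so 1 day after Saturday is Sunday.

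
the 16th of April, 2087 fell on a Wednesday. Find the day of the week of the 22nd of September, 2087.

Monday

April 2087: 30 − 16 = 14 days remain.
Then May (31), June (30), July (31), August (31): 31 + 30 + 31 + 31 = 123 days.
September 1–22, 2087: 22 days.
Total: 14 + 123 + 22 = 159 days.
159 mod 7 = 5, so 5 days after Wednesday is Monday.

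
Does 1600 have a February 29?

1600 is a leap year (divisible by 400).

Yes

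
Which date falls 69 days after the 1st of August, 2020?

the 9th of October, 2020

Count 69 days after August 1, 2020:
August 2020: 31 − 1 = 30 days remain.
Then September (30): 30 days.
October 1–9, 2020: 9 days.
Total: 30 + 30 + 9 = 69 days.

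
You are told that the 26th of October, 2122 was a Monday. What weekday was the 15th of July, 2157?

Friday

From October 26, 2122 to October 26, 2156: 34 years, of which 9 contain a Feb 29 — 25×365 + 9×366 = 12419 days.
October 2156: 31 − 26 = 5 days remain.
Then November (30), December (31), January (31), February 2157 (28), March (31), April (30), May (31), June (30): 30 + 31 + 31 + 28 + 31 + 30 + 31 + 30 = 242 days.
July 1–15, 2157: 15 days.
Residual: 262 days.
Total: 12681 days.
12681 mod 7 = 4, so 4 days after Monday is Friday.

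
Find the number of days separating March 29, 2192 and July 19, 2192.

March 2192: 31 − 29 = 2 days remain.
Then April (30), May (31), June (30): 30 + 31 + 30 = 91 days.
July 1–19, 2192: 19 days.
Total: 2 + 91 + 19 = 112 days.

112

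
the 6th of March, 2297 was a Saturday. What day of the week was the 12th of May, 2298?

Thursday

March 2297: 31 − 6 = 25 days remain.
Then 13 full months totalling 395 days.
May 1–12, 2298: 12 days.
Total: 25 + 395 + 12 = 432 days.
432 mod 7 = 5, so 5 days after Saturday is Thursday.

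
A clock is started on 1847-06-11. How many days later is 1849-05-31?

Day-of-year of June 11, 1847: 162.
Day-of-year of May 31, 1849: 151.
1847 has 365 days, so 365 − 162 = 203 days remain in 1847.
Full years: 1848: 366. Sum = 366.
Total: 203 + 366 + 151 = 720 days.

720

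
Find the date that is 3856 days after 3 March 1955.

22 September 1965

Count 3856 days after March 3, 1955:
From March 3, 1955 to March 3, 1965: 10 years, of which 3 contain a Feb 29 — 7×365 + 3×366 = 3653 days.
March 1965: 31 − 3 = 28 days remain.
Then April (30), May (31), June (30), July (31), August (31): 30 + 31 + 30 + 31 + 31 = 153 days.
September 1–22, 1965: 22 days.
Residual: 203 days.
Total: 3856 days.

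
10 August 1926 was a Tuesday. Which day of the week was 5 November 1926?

Friday

August 1926: 31 − 10 = 21 days remain.
Then September (30), October (31): 30 + 31 = 61 days.
November 1–5, 1926: 5 days.
Total: 21 + 61 + 5 = 87 days.
87 mod 7 = 3, so 3 days after Tuesday is Friday.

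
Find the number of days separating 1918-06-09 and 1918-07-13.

34

June 1918: 30 − 9 = 21 days remain.
July 1–13, 1918: 13 days.
Total: 21 + 13 = 34 days.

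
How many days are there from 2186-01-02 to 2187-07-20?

564

January 2, 2186 → January 2, 2187: 365 days.
January 2187: 31 − 2 = 29 days remain.
Then February 2187 (28), March (31), April (30), May (31), June (30): 28 + 31 + 30 + 31 + 30 = 150 days.
July 1–20, 2187: 20 days.
Residual: 199 days.
Total: 564 days.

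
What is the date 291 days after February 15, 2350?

December 3, 2350

Count 291 days after February 15, 2350:
February 2350: 28 − 15 = 13 days remain (2350 is not a leap year, so February has 28 days).
Then 9 full months totalling 275 days.
December 1–3, 2350: 3 days.
Total: 13 + 275 + 3 = 291 days.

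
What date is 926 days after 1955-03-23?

1957-10-04

Count 926 days after March 23, 1955:
Day-of-year of March 23, 1955: 82.
Day-of-year of October 4, 1957: 277.
1955 has 365 days, so 365 − 82 = 283 days remain in 1955.
Full years: 1956: 366. Sum = 366.
Total: 283 + 366 + 277 = 926 days.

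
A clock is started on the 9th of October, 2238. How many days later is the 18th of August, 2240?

679

Day-of-year of October 9, 2238: 282.
Day-of-year of August 18, 2240: 231.
2238 has 365 days, so 365 − 282 = 83 days remain in 2238.
Full years: 2239: 365. Sum = 365.
Total: 83 + 365 + 231 = 679 days.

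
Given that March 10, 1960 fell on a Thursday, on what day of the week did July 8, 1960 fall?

March 1960: 31 − 10 = 21 days remain.
Then April (30), May (31), June (30): 30 + 31 + 30 = 91 days.
July 1–8, 1960: 8 days.
Total: 21 + 91 + 8 = 120 days.
120 mod 7 = 1, so 1 day after Thursday is Friday.

Friday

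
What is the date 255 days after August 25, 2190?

May 7, 2191

Count 255 days after August 25, 2190:
August 2190: 31 − 25 = 6 days remain.
Then September (30), October (31), November (30), December (31), January (31), February 2191 (28), March (31), April (30): 30 + 31 + 30 + 31 + 31 + 28 + 31 + 30 = 242 days.
May 1–7, 2191: 7 days.
Residual: 255 days.
Total: 255 days.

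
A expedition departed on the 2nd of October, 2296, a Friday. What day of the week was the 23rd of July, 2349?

Saturday

Day-of-year of October 2, 2296: 276.
Day-of-year of July 23, 2349: 204.
2296 has 366 days, so 366 − 276 = 90 days remain in 2296.
Full years 2297–2348: 40 common + 12 leap = 40×365 + 12×366 = 18992 days.
Total: 90 + 18992 + 204 = 19286 days.
19286 mod 7 = 1, so 1 day after Friday is Saturday.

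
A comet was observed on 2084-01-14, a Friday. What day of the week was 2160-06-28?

From January 14, 2084 to January 14, 2160: 76 years, of which 18 contain a Feb 29 — 58×365 + 18×366 = 27758 days.
(2100 is not a leap year (divisible by 100 but not 400).)
January 2160: 31 − 14 = 17 days remain.
Then February 2160 (29), March (31), April (30), May (31): 29 + 31 + 30 + 31 = 121 days.
June 1–28, 2160: 28 days.
Residual: 166 days.
Total: 27924 days.
27924 mod 7 = 1, so 1 day after Friday is Saturday.

Saturday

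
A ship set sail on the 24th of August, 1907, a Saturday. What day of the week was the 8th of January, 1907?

Tuesday

Count forward from the earlier date (January 8, 1907) to the later (August 24, 1907):
January 1907: 31 − 8 = 23 days remain.
Then February 1907 (28), March (31), April (30), May (31), June (30), July (31): 28 + 31 + 30 + 31 + 30 + 31 = 181 days.
August 1–24, 1907: 24 days.
Total: 23 + 181 + 24 = 228 days.
228 mod 7 = 4, so 4 days before Saturday is Tuesday.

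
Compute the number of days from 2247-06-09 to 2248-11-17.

June 9, 2247 → June 9, 2248: 366 days (2248 is a leap year).
June 2248: 30 − 9 = 21 days remain.
Then July (31), August (31), September (30), October (31): 31 + 31 + 30 + 31 = 123 days.
November 1–17, 2248: 17 days.
Residual: 161 days.
Total: 527 days.

527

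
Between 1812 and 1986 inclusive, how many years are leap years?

43

Years divisible by 4: 1812, 1816, …, 1984 — 44 in all.
Of these, 1900 is divisible by 100 but not 400, so not leap.
Leap years: 44 − 1 = 43.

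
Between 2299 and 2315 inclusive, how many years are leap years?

Years divisible by 4 in [2299, 2315]: 2300, 2304, 2308, 2312.
Of these, 2300 is divisible by 100 but not 400, so not leap.
Leap years: 4 − 1 = 3.

3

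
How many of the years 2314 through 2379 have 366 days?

16

Years divisible by 4: 2316, 2320, …, 2376 — 16 in all.
No century exceptions apply. Count: 16.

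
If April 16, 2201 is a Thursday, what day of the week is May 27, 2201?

Wednesday

April 2201: 30 − 16 = 14 days remain.
May 1–27, 2201: 27 days.
Total: 14 + 27 = 41 days.
41 mod 7 = 6, so 6 days after Thursday is Wednesday.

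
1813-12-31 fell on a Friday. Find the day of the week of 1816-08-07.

Wednesday

Day-of-year of December 31, 1813: 365.
Day-of-year of August 7, 1816: 220.
1813 has 365 days, so 365 − 365 = 0 days remain in 1813.
Full years: 1814: 365; 1815: 365. Sum = 730.
Total: 0 + 730 + 220 = 950 days.
950 mod 7 = 5, so 5 days after Friday is Wednesday.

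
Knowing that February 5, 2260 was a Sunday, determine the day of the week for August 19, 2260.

February 2260: 29 − 5 = 24 days remain (2260 is a leap year, so February has 29 days).
Then March (31), April (30), May (31), June (30), July (31): 31 + 30 + 31 + 30 + 31 = 153 days.
August 1–19, 2260: 19 days.
Total: 24 + 153 + 19 = 196 days.
196 is a multiple of 7, so August 19, 2260 falls on the same weekday: Sunday.

Sunday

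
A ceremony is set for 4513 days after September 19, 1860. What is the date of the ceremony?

January 27, 1873

Count 4513 days after September 19, 1860:
Day-of-year of September 19, 1860: 263.
Day-of-year of January 27, 1873: 27.
1860 has 366 days, so 366 − 263 = 103 days remain in 1860.
Full years 1861–1872: 9 common + 3 leap = 9×365 + 3×366 = 4383 days.
Total: 103 + 4383 + 27 = 4513 days.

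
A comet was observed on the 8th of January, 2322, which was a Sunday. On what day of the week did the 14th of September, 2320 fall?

Count forward from the earlier date (September 14, 2320) to the later (January 8, 2322):
September 2320: 30 − 14 = 16 days remain.
Then 15 full months totalling 457 days.
January 1–8, 2322: 8 days.
Total: 16 + 457 + 8 = 481 days.
481 mod 7 = 5, so 5 days before Sunday is Tuesday.

Tuesday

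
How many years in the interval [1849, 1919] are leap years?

Years divisible by 4: 1852, 1856, …, 1916 — 17 in all.
Of these, 1900 is divisible by 100 but not 400, so not leap.
Leap years: 17 − 1 = 16.

16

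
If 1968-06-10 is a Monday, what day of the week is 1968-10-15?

June 1968: 30 − 10 = 20 days remain.
Then July (31), August (31), September (30): 31 + 31 + 30 = 92 days.
October 1–15, 1968: 15 days.
Total: 20 + 92 + 15 = 127 days.
127 mod 7 = 1, so 1 day after Monday is Tuesday.

Tuesday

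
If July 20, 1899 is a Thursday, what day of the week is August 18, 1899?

Friday

July 1899: 31 − 20 = 11 days remain.
August 1–18, 1899: 18 days.
Total: 11 + 18 = 29 days.
29 mod 7 = 1, so 1 day after Thursday is Friday.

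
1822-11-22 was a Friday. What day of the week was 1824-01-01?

Day-of-year of November 22, 1822: 326.
Day-of-year of January 1, 1824: 1.
1822 has 365 days, so 365 − 326 = 39 days remain in 1822.
Full years: 1823: 365. Sum = 365.
Total: 39 + 365 + 1 = 405 days.
405 mod 7 = 6, so 6 days after Friday is Thursday.

Thursday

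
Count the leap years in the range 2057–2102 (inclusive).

Years divisible by 4 in [2057, 2102]: 2060, 2064, 2068, 2072, 2076, 2080, 2084, 2088, 2092, 2096, 2100.
Of these, 2100 is divisible by 100 but not 400, so not leap.
Leap years: 11 − 1 = 10.

10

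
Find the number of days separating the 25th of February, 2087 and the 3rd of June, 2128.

From February 25, 2087 to February 25, 2128: 41 years, of which 9 contain a Feb 29 — 32×365 + 9×366 = 14974 days.
(2100 is not a leap year (divisible by 100 but not 400).)
February 2128: 29 − 25 = 4 days remain (2128 is a leap year, so February has 29 days).
Then March (31), April (30), May (31): 31 + 30 + 31 = 92 days.
June 1–3, 2128: 3 days.
Residual: 99 days.
Total: 15073 days.

15073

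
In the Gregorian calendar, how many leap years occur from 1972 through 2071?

25

Years divisible by 4: 1972, 1976, …, 2068 — 25 in all.
2000 is divisible by 400, so still leap.
No century exceptions apply. Count: 25.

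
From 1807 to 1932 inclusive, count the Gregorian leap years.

31

Years divisible by 4: 1808, 1812, …, 1932 — 32 in all.
Of these, 1900 is divisible by 100 but not 400, so not leap.
Leap years: 32 − 1 = 31.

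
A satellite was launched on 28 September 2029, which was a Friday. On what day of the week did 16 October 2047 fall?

Day-of-year of September 28, 2029: 271.
Day-of-year of October 16, 2047: 289.
2029 has 365 days, so 365 − 271 = 94 days remain in 2029.
Full years 2030–2046: 13 common + 4 leap = 13×365 + 4×366 = 6209 days.
Total: 94 + 6209 + 289 = 6592 days.
6592 mod 7 = 5, so 5 days after Friday is Wednesday.

Wednesday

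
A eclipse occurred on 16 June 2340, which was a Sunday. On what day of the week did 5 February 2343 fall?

Friday

Day-of-year of June 16, 2340: 168.
Day-of-year of February 5, 2343: 36.
2340 has 366 days, so 366 − 168 = 198 days remain in 2340.
Full years: 2341: 365; 2342: 365. Sum = 730.
Total: 198 + 730 + 36 = 964 days.
964 mod 7 = 5, so 5 days after Sunday is Friday.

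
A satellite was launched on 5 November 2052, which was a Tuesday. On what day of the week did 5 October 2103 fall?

Friday

From November 5, 2052 to November 5, 2102: 50 years, of which 11 contain a Feb 29 — 39×365 + 11×366 = 18261 days.
(2100 is not a leap year (divisible by 100 but not 400).)
November 2102: 30 − 5 = 25 days remain.
Then 10 full months totalling 304 days.
October 1–5, 2103: 5 days.
Residual: 334 days.
Total: 18595 days.
18595 mod 7 = 3, so 3 days after Tuesday is Friday.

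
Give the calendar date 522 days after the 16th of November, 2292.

the 22nd of April, 2294

Count 522 days after November 16, 2292:
Day-of-year of November 16, 2292: 321.
Day-of-year of April 22, 2294: 112.
2292 has 366 days, so 366 − 321 = 45 days remain in 2292.
Full years: 2293: 365. Sum = 365.
Total: 45 + 365 + 112 = 522 days.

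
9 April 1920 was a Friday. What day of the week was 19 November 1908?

Thursday

Count forward from the earlier date (November 19, 1908) to the later (April 9, 1920):
From November 19, 1908 to November 19, 1919: 11 years, of which 2 contain a Feb 29 — 9×365 + 2×366 = 4017 days.
November 1919: 30 − 19 = 11 days remain.
Then December (31), January (31), February 1920 (29), March (31): 31 + 31 + 29 + 31 = 122 days.
April 1–9, 1920: 9 days.
Residual: 142 days.
Total: 4159 days.
4159 mod 7 = 1, so 1 day before Friday is Thursday.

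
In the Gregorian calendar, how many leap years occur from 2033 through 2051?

4

Years divisible by 4 in [2033, 2051]: 2036, 2040, 2044, 2048.
No century exceptions apply. Count: 4.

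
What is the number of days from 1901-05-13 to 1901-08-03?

May 1901: 31 − 13 = 18 days remain.
Then June (30), July (31): 30 + 31 = 61 days.
August 1–3, 1901: 3 days.
Total: 18 + 61 + 3 = 82 days.

82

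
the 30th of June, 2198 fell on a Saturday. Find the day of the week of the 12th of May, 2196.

Count forward from the earlier date (May 12, 2196) to the later (June 30, 2198):
Day-of-year of May 12, 2196: 133.
Day-of-year of June 30, 2198: 181.
2196 has 366 days, so 366 − 133 = 233 days remain in 2196.
Full years: 2197: 365. Sum = 365.
Total: 233 + 365 + 181 = 779 days.
779 mod 7 = 2, so 2 days before Saturday is Thursday.

Thursday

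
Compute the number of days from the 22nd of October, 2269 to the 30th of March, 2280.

Day-of-year of October 22, 2269: 295.
Day-of-year of March 30, 2280: 90.
2269 has 365 days, so 365 − 295 = 70 days remain in 2269.
Full years 2270–2279: 8 common + 2 leap = 8×365 + 2×366 = 3652 days.
Total: 70 + 3652 + 90 = 3812 days.

3812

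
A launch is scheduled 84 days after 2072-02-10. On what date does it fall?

2072-05-04

Count 84 days after February 10, 2072:
February 2072: 29 − 10 = 19 days remain (2072 is a leap year, so February has 29 days).
Then March (31), April (30): 31 + 30 = 61 days.
May 1–4, 2072: 4 days.
Total: 19 + 61 + 4 = 84 days.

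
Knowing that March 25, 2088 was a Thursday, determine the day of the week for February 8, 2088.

Count forward from the earlier date (February 8, 2088) to the later (March 25, 2088):
February 2088: 29 − 8 = 21 days remain (2088 is a leap year, so February has 29 days).
March 1–25, 2088: 25 days.
Total: 21 + 25 = 46 days.
46 mod 7 = 4, so 4 days before Thursday is Sunday.

Sunday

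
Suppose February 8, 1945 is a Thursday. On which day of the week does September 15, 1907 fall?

Count forward from the earlier date (September 15, 1907) to the later (February 8, 1945):
From September 15, 1907 to September 15, 1944: 37 years, of which 10 contain a Feb 29 — 27×365 + 10×366 = 13515 days.
September 1944: 30 − 15 = 15 days remain.
Then October (31), November (30), December (31), January (31): 31 + 30 + 31 + 31 = 123 days.
February 1–8, 1945: 8 days (1945 is not a leap year).
Residual: 146 days.
Total: 13661 days.
13661 mod 7 = 4, so 4 days before Thursday is Sunday.

Sunday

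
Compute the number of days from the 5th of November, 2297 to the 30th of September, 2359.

22608

From November 5, 2297 to November 5, 2358: 61 years, of which 14 contain a Feb 29 — 47×365 + 14×366 = 22279 days.
(2300 is not a leap year (divisible by 100 but not 400).)
November 2358: 30 − 5 = 25 days remain.
Then 9 full months totalling 274 days.
September 1–30, 2359: 30 days.
Residual: 329 days.
Total: 22608 days.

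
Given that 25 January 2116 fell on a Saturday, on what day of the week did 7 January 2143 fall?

From January 25, 2116 to January 25, 2142: 26 years, of which 7 contain a Feb 29 — 19×365 + 7×366 = 9497 days.
January 2142: 31 − 25 = 6 days remain.
Then 11 full months totalling 334 days.
January 1–7, 2143: 7 days.
Residual: 347 days.
Total: 9844 days.
9844 mod 7 = 2, so 2 days after Saturday is Monday.

Monday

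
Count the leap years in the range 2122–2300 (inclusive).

Years divisible by 4: 2124, 2128, …, 2300 — 45 in all.
Of these, 2200, 2300 are divisible by 100 but not 400, so not leap.
Leap years: 45 − 2 = 43.

43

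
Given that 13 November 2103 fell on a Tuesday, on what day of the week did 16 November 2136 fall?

Day-of-year of November 13, 2103: 317.
Day-of-year of November 16, 2136: 321.
2103 has 365 days, so 365 − 317 = 48 days remain in 2103.
Full years 2104–2135: 24 common + 8 leap = 24×365 + 8×366 = 11688 days.
Total: 48 + 11688 + 321 = 12057 days.
12057 mod 7 = 3, so 3 days after Tuesday is Friday.

Friday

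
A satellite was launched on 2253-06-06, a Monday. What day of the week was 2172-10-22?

Count forward from the earlier date (October 22, 2172) to the later (June 6, 2253):
Day-of-year of October 22, 2172: 296.
Day-of-year of June 6, 2253: 157.
2172 has 366 days, so 366 − 296 = 70 days remain in 2172.
Full years 2173–2252: 61 common + 19 leap = 61×365 + 19×366 = 29219 days.
Total: 70 + 29219 + 157 = 29446 days.
29446 mod 7 = 4, so 4 days before Monday is Thursday.

Thursday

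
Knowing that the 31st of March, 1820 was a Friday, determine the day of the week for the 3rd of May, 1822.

Friday

March 1820: 31 − 31 = 0 days remain.
Then 25 full months totalling 760 days.
May 1–3, 1822: 3 days.
Total: 0 + 760 + 3 = 763 days.
763 is a multiple of 7, so the 3rd of May, 1822 falls on the same weekday: Friday.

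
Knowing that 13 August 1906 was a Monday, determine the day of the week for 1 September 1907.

Day-of-year of August 13, 1906: 225.
Day-of-year of September 1, 1907: 244.
1906 has 365 days, so 365 − 225 = 140 days remain in 1906.
Total: 140 + 244 = 384 days.
384 mod 7 = 6, so 6 days after Monday is Sunday.

Sunday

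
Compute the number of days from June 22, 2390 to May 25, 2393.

June 22, 2390 → June 22, 2391: 365 days.
June 22, 2391 → June 22, 2392: 366 days (2392 is a leap year).
June 2392: 30 − 22 = 8 days remain.
Then 10 full months totalling 304 days.
May 1–25, 2393: 25 days.
Residual: 337 days.
Total: 1068 days.

1068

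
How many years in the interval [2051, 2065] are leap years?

4

Years divisible by 4 in [2051, 2065]: 2052, 2056, 2060, 2064.
No century exceptions apply. Count: 4.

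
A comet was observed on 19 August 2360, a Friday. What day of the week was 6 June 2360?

Count forward from the earlier date (June 6, 2360) to the later (August 19, 2360):
June 2360: 30 − 6 = 24 days remain.
Then July (31): 31 days.
August 1–19, 2360: 19 days.
Total: 24 + 31 + 19 = 74 days.
74 mod 7 = 4, so 4 days before Friday is Monday.

Monday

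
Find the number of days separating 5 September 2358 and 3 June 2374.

Day-of-year of September 5, 2358: 248.
Day-of-year of June 3, 2374: 154.
2358 has 365 days, so 365 − 248 = 117 days remain in 2358.
Full years 2359–2373: 11 common + 4 leap = 11×365 + 4×366 = 5479 days.
Total: 117 + 5479 + 154 = 5750 days.

5750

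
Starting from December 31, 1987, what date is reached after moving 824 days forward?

April 3, 1990

Count 824 days after December 31, 1987:
December 31, 1987 → December 31, 1988: 366 days (1988 is a leap year).
December 31, 1988 → December 31, 1989: 365 days.
December 1989: 31 − 31 = 0 days remain.
Then January (31), February 1990 (28), March (31): 31 + 28 + 31 = 90 days.
April 1–3, 1990: 3 days.
Residual: 93 days.
Total: 824 days.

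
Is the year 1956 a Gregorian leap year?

1956 is a leap year.

Yes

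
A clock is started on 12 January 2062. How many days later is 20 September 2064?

Day-of-year of January 12, 2062: 12.
Day-of-year of September 20, 2064: 264.
2062 has 365 days, so 365 − 12 = 353 days remain in 2062.
Full years: 2063: 365. Sum = 365.
Total: 353 + 365 + 264 = 982 days.

982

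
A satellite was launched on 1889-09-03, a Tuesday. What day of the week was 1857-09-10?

Thursday

Count forward from the earlier date (September 10, 1857) to the later (September 3, 1889):
Day-of-year of September 10, 1857: 253.
Day-of-year of September 3, 1889: 246.
1857 has 365 days, so 365 − 253 = 112 days remain in 1857.
Full years 1858–1888: 23 common + 8 leap = 23×365 + 8×366 = 11323 days.
Total: 112 + 11323 + 246 = 11681 days.
11681 mod 7 = 5, so 5 days before Tuesday is Thursday.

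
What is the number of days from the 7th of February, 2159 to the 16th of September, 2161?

Day-of-year of February 7, 2159: 38.
Day-of-year of September 16, 2161: 259.
2159 has 365 days, so 365 − 38 = 327 days remain in 2159.
Full years: 2160: 366. Sum = 366.
Total: 327 + 366 + 259 = 952 days.

952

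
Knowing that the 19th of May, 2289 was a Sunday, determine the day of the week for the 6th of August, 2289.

Tuesday

May 2289: 31 − 19 = 12 days remain.
Then June (30), July (31): 30 + 31 = 61 days.
August 1–6, 2289: 6 days.
Total: 12 + 61 + 6 = 79 days.
79 mod 7 = 2, so 2 days after Sunday is Tuesday.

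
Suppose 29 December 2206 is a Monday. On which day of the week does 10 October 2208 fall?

December 2206: 31 − 29 = 2 days remain.
Then 21 full months totalling 639 days.
October 1–10, 2208: 10 days.
Total: 2 + 639 + 10 = 651 days.
651 is a multiple of 7, so 10 October 2208 falls on the same weekday: Monday.

Monday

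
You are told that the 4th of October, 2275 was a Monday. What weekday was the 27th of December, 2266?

Count forward from the earlier date (December 27, 2266) to the later (October 4, 2275):
Day-of-year of December 27, 2266: 361.
Day-of-year of October 4, 2275: 277.
2266 has 365 days, so 365 − 361 = 4 days remain in 2266.
Full years 2267–2274: 6 common + 2 leap = 6×365 + 2×366 = 2922 days.
Total: 4 + 2922 + 277 = 3203 days.
3203 mod 7 = 4, so 4 days before Monday is Thursday.

Thursday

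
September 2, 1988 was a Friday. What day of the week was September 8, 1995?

Friday

From September 2, 1988 to September 2, 1995: 7 years, of which 1 contains a Feb 29 — 6×365 + 1×366 = 2556 days.
Within September 1995: 8 − 2 = 6 days.
Total: 2562 days.
2562 is a multiple of 7, so September 8, 1995 falls on the same weekday: Friday.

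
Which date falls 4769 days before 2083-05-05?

2070-04-14

Count 4769 days before May 5, 2083:
From April 14, 2070 to April 14, 2083: 13 years, of which 3 contain a Feb 29 — 10×365 + 3×366 = 4748 days.
April 2083: 30 − 14 = 16 days remain.
May 1–5, 2083: 5 days.
Residual: 21 days.
Total: 4769 days.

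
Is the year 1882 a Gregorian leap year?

1882 is not a leap year.

No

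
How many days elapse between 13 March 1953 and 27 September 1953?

March 1953: 31 − 13 = 18 days remain.
Then April (30), May (31), June (30), July (31), August (31): 30 + 31 + 30 + 31 + 31 = 153 days.
September 1–27, 1953: 27 days.
Total: 18 + 153 + 27 = 198 days.

198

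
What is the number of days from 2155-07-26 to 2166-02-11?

3853

From July 26, 2155 to July 26, 2165: 10 years, of which 3 contain a Feb 29 — 7×365 + 3×366 = 3653 days.
July 2165: 31 − 26 = 5 days remain.
Then August (31), September (30), October (31), November (30), December (31), January (31): 31 + 30 + 31 + 30 + 31 + 31 = 184 days.
February 1–11, 2166: 11 days (2166 is not a leap year).
Residual: 200 days.
Total: 3853 days.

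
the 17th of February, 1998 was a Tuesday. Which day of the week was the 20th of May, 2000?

February 17, 1998 → February 17, 1999: 365 days.
February 17, 1999 → February 17, 2000: 365 days.
February 2000: 29 − 17 = 12 days remain (2000 is a leap year (divisible by 400), so February has 29 days).
Then March (31), April (30): 31 + 30 = 61 days.
May 1–20, 2000: 20 days.
Residual: 93 days.
Total: 823 days.
823 mod 7 = 4, so 4 days after Tuesday is Saturday.

Saturday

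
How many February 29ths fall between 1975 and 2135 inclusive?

39

Years divisible by 4: 1976, 1980, …, 2132 — 40 in all.
Of these, 2100 is divisible by 100 but not 400, so not leap.
2000 is divisible by 400, so still leap.
Leap years: 40 − 1 = 39.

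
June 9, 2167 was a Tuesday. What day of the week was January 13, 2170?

Saturday

Day-of-year of June 9, 2167: 160.
Day-of-year of January 13, 2170: 13.
2167 has 365 days, so 365 − 160 = 205 days remain in 2167.
Full years: 2168: 366; 2169: 365. Sum = 731.
Total: 205 + 731 + 13 = 949 days.
949 mod 7 = 4, so 4 days after Tuesday is Saturday.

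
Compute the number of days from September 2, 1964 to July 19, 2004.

Day-of-year of September 2, 1964: 246.
Day-of-year of July 19, 2004: 201.
1964 has 366 days, so 366 − 246 = 120 days remain in 1964.
Full years 1965–2003: 30 common + 9 leap = 30×365 + 9×366 = 14244 days.
Total: 120 + 14244 + 201 = 14565 days.

14565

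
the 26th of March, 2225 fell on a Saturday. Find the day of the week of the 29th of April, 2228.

Tuesday

Day-of-year of March 26, 2225: 85.
Day-of-year of April 29, 2228: 120.
2225 has 365 days, so 365 − 85 = 280 days remain in 2225.
Full years: 2226: 365; 2227: 365. Sum = 730.
Total: 280 + 730 + 120 = 1130 days.
1130 mod 7 = 3, so 3 days after Saturday is Tuesday.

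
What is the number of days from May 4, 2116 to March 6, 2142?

9437

Day-of-year of May 4, 2116: 125.
Day-of-year of March 6, 2142: 65.
2116 has 366 days, so 366 − 125 = 241 days remain in 2116.
Full years 2117–2141: 19 common + 6 leap = 19×365 + 6×366 = 9131 days.
Total: 241 + 9131 + 65 = 9437 days.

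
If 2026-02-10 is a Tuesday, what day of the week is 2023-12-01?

Friday

Count forward from the earlier date (December 1, 2023) to the later (February 10, 2026):
Day-of-year of December 1, 2023: 335.
Day-of-year of February 10, 2026: 41.
2023 has 365 days, so 365 − 335 = 30 days remain in 2023.
Full years: 2024: 366; 2025: 365. Sum = 731.
Total: 30 + 731 + 41 = 802 days.
802 mod 7 = 4, so 4 days before Tuesday is Friday.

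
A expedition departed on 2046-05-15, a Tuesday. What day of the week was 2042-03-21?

Friday

Count forward from the earlier date (March 21, 2042) to the later (May 15, 2046):
March 21, 2042 → March 21, 2043: 365 days.
March 21, 2043 → March 21, 2044: 366 days (2044 is a leap year).
March 21, 2044 → March 21, 2045: 365 days.
March 21, 2045 → March 21, 2046: 365 days.
March 2046: 31 − 21 = 10 days remain.
Then April (30): 30 days.
May 1–15, 2046: 15 days.
Residual: 55 days.
Total: 1516 days.
1516 mod 7 = 4, so 4 days before Tuesday is Friday.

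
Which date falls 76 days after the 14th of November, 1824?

the 29th of January, 1825

Count 76 days after November 14, 1824:
November 1824: 30 − 14 = 16 days remain.
Then December (31): 31 days.
January 1–29, 1825: 29 days.
Residual: 76 days.
Total: 76 days.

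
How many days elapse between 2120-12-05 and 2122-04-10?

491

December 5, 2120 → December 5, 2121: 365 days.
December 2121: 31 − 5 = 26 days remain.
Then January (31), February 2122 (28), March (31): 31 + 28 + 31 = 90 days.
April 1–10, 2122: 10 days.
Residual: 126 days.
Total: 491 days.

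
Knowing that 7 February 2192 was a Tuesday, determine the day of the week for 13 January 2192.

Friday

Count forward from the earlier date (January 13, 2192) to the later (February 7, 2192):
January 2192: 31 − 13 = 18 days remain.
February 1–7, 2192: 7 days (2192 is a leap year).
Total: 18 + 7 = 25 days.
25 mod 7 = 4, so 4 days before Tuesday is Friday.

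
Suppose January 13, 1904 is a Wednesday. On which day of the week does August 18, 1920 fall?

Wednesday

From January 13, 1904 to January 13, 1920: 16 years, of which 4 contain a Feb 29 — 12×365 + 4×366 = 5844 days.
January 1920: 31 − 13 = 18 days remain.
Then February 1920 (29), March (31), April (30), May (31), June (30), July (31): 29 + 31 + 30 + 31 + 30 + 31 = 182 days.
August 1–18, 1920: 18 days.
Residual: 218 days.
Total: 6062 days.
6062 is a multiple of 7, so August 18, 1920 falls on the same weekday: Wednesday.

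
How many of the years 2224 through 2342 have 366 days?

Years divisible by 4: 2224, 2228, …, 2340 — 30 in all.
Of these, 2300 is divisible by 100 but not 400, so not leap.
Leap years: 30 − 1 = 29.

29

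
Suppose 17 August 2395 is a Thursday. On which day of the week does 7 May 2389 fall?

Sunday

Count forward from the earlier date (May 7, 2389) to the later (August 17, 2395):
May 7, 2389 → May 7, 2390: 365 days.
May 7, 2390 → May 7, 2391: 365 days.
May 7, 2391 → May 7, 2392: 366 days (2392 is a leap year).
May 7, 2392 → May 7, 2393: 365 days.
May 7, 2393 → May 7, 2394: 365 days.
May 7, 2394 → May 7, 2395: 365 days.
May 2395: 31 − 7 = 24 days remain.
Then June (30), July (31): 30 + 31 = 61 days.
August 1–17, 2395: 17 days.
Residual: 102 days.
Total: 2293 days.
2293 mod 7 = 4, so 4 days before Thursday is Sunday.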